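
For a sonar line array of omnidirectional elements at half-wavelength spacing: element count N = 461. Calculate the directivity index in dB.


DI = 10*log10(461) = 26.64

26.64 dB


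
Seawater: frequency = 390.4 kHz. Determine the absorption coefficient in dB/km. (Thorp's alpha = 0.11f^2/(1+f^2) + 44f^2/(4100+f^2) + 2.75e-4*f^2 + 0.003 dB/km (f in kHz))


f^2 = 152412.16
alpha = 0.11*152412.16/(1+152412.16) + 44*152412.16/(4100+152412.16) + 2.75e-4*152412.16 + 0.003 = 84.874

84.874 dB/km


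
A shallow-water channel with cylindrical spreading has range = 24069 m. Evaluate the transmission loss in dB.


TL = 10*log10(24069) = 43.81

43.81 dB


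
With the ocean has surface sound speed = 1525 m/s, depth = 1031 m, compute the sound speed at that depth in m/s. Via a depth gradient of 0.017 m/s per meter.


c = 1525 + 0.017 * 1031 = 1542.527

1542.527 m/s


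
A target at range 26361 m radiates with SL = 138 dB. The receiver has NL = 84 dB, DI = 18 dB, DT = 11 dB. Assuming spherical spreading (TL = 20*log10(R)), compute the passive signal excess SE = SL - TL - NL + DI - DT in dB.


-27.42 dB


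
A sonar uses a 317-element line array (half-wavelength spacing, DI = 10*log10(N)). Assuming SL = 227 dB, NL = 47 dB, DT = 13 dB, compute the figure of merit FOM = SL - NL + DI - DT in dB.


Step 1: DI = 10*log10(317) = 25.01 dB
Step 2: FOM = SL - NL + DI - DT = 227 - 47 + 25.01 - 13 = 192.01

192.01 dB


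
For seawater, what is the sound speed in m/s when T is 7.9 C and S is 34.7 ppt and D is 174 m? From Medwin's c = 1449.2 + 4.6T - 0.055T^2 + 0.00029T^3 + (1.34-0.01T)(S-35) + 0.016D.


c = 1449.2 + 4.6*7.9 - 0.055*7.9^2 + 0.00029*7.9^3 + (1.34 - 0.01*7.9)*(34.7 - 35) + 0.016*174 = 1484.66

1484.66 m/s


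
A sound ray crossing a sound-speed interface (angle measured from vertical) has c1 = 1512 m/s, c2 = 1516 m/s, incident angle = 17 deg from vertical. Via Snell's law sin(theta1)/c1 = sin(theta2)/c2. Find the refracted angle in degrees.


17.05 deg


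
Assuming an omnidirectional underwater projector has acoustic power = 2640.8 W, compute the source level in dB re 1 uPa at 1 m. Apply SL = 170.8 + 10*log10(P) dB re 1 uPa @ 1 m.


SL = 170.8 + 10*log10(2640.8) = 170.8 + 34.22 = 205.02

205.02 dB


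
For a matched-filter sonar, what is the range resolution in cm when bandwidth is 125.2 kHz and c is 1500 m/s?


0.6 cm


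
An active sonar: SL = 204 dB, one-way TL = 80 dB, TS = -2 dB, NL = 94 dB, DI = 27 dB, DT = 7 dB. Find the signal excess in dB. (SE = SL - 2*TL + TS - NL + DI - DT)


SE = SL - 2*TL + TS - NL + DI - DT = 204 - 2*80 + (-2) - 94 + 27 - 7 = -32

-32 dB


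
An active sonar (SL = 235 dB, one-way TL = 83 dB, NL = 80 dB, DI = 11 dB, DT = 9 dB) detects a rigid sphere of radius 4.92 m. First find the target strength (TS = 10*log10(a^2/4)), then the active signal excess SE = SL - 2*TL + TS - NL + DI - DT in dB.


Step 1: TS = 10*log10(4.92^2/4) = 7.82 dB
Step 2: SE = SL - 2*TL + TS - NL + DI - DT = 235 - 2*83 + (7.82) - 80 + 11 - 9 = -1.18

-1.18 dB


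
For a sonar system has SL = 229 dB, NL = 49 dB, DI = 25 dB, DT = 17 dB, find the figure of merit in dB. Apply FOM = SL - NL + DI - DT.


FOM = SL - NL + DI - DT = 229 - 49 + 25 - 17 = 188

188 dB


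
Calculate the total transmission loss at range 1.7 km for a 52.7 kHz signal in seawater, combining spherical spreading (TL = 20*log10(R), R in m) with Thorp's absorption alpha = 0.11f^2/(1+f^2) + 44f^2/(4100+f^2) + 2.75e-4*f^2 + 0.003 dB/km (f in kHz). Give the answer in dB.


Step 1 (Thorp): alpha = 0.11*2777.29/(1+2777.29) + 44*2777.29/(4100+2777.29) + 2.75e-4*2777.29 + 0.003 = 18.6455 dB/km
Step 2: TL_spread = 20*log10(1700) = 64.61 dB
Step 3: TL_abs = alpha*R = 18.6455 * 1.7 = 31.7 dB
Step 4: TL_total = 64.61 + 31.7 = 96.31

96.31 dB


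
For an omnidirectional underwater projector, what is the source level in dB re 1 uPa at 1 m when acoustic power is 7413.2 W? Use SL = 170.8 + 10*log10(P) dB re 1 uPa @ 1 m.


SL = 170.8 + 10*log10(7413.2) = 170.8 + 38.7 = 209.5

209.5 dB


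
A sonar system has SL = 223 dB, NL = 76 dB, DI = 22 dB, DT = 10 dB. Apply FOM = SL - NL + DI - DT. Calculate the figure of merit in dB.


159 dB


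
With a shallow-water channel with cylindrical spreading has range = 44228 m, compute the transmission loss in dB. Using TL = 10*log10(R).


TL = 10*log10(44228) = 46.46

46.46 dB


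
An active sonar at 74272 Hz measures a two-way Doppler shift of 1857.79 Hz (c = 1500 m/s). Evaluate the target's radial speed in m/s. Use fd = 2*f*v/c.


From fd = 2*f*v/c, v = c*fd/(2*f) = 1500 * 1857.79 / (2*74272) = 18.76

18.76 m/s


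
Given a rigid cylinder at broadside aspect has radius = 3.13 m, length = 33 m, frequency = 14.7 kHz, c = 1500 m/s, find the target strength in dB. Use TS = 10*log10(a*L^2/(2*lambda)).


lambda = 1500/14700 = 0.10204 m
TS = 10*log10(3.13*33^2/(2*0.10204)) = 42.23

42.23 dB


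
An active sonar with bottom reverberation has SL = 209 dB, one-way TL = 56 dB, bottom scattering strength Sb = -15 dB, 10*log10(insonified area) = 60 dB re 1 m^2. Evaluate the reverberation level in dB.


RL = SL - 2*TL + Sb + 10*log10(A) = 209 - 2*56 + (-15) + 60 = 142

142 dB


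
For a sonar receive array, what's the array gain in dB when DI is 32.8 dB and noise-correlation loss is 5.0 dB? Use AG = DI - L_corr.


AG = DI - L_corr = 32.8 - 5.0 = 27.8

27.8 dB


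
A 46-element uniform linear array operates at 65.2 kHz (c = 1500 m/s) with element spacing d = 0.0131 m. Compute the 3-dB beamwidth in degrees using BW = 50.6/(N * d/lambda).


1.93 deg


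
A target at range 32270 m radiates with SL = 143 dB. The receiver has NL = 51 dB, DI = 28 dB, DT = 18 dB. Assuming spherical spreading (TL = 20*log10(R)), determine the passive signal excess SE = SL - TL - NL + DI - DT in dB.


11.82 dB


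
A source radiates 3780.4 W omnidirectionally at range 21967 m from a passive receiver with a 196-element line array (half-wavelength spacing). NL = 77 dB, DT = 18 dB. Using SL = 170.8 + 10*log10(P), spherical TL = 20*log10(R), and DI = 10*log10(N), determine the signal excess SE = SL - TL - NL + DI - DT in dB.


47.66 dB


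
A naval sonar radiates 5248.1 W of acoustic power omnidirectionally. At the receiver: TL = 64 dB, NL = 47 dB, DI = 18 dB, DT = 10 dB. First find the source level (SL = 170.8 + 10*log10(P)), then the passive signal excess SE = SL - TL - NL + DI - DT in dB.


Step 1: SL = 170.8 + 10*log10(5248.1) = 208.0 dB
Step 2: SE = SL - TL - NL + DI - DT = 208.0 - 64 - 47 + 18 - 10 = 105.0

105.0 dB


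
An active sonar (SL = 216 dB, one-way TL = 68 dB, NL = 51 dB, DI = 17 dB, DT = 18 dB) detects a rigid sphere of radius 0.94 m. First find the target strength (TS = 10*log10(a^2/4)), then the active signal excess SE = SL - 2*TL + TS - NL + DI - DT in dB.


Step 1: TS = 10*log10(0.94^2/4) = -6.56 dB
Step 2: SE = SL - 2*TL + TS - NL + DI - DT = 216 - 2*68 + (-6.56) - 51 + 17 - 18 = 21.44

21.44 dB


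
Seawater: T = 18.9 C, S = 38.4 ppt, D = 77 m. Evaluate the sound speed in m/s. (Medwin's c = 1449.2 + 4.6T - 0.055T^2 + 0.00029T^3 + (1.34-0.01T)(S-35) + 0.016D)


1523.6 m/s


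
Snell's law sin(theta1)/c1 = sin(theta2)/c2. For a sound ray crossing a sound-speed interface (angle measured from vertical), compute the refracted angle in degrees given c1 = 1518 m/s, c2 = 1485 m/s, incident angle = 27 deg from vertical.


sin(theta2) = (c2/c1)*sin(theta1) = (1485/1518)*sin(27 deg) = 0.44412
theta2 = arcsin(0.44412) = 26.37

26.37 deg


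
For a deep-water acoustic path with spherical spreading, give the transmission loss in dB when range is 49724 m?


93.93 dB


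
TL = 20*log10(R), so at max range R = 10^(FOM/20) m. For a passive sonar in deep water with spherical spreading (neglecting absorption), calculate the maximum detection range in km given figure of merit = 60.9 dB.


At max range FOM = TL, so 20*log10(R) = 60.9
R = 10^(60.9/20) = 1109.17 m = 1.11 km

1.11 km


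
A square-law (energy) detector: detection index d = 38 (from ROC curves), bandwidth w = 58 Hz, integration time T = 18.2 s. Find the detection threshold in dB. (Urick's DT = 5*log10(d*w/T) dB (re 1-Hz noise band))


10.42 dB


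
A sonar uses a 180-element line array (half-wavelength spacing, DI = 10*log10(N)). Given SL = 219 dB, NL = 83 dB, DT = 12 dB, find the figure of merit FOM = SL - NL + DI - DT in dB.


146.55 dB


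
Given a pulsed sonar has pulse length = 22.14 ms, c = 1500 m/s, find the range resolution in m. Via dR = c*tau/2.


16.605 m


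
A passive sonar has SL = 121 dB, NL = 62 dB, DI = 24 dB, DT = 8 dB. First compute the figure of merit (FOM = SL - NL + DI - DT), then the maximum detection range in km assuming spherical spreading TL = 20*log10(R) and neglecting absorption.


Step 1: FOM = SL - NL + DI - DT = 121 - 62 + 24 - 8 = 75 dB
Step 2: at max range FOM = TL = 20*log10(R), so R = 10^(75/20) = 5623.41 m = 5.62 km

5.62 km


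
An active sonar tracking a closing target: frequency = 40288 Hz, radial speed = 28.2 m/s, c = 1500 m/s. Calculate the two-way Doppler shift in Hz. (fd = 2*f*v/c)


fd = 2*f*v/c = 2 * 40288 * 28.2 / 1500 = 1514.83

1514.83 Hz


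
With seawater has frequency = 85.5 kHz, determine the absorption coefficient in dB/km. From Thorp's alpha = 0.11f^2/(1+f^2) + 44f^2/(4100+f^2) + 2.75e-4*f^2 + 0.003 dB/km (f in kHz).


30.313 dB/km


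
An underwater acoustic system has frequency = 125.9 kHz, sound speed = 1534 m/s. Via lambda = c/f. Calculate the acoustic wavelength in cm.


lambda = c/f = 1534 / 125900 = 0.0122 m = 1.22 cm

1.22 cm


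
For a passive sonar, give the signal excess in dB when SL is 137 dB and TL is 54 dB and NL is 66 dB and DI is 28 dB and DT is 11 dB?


SE = SL - TL - NL + DI - DT = 137 - 54 - 66 + 28 - 11 = 34

34 dB


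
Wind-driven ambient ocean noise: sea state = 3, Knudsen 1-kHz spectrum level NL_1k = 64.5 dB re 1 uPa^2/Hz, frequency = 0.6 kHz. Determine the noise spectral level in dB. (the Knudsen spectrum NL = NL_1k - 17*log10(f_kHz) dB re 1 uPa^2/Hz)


NL = NL_1k - 17*log10(f_kHz) = 64.5 - 17*log10(0.6) = 64.5 - (-3.77) = 68.27

68.27 dB


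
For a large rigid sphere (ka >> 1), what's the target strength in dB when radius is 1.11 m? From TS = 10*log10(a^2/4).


TS = 10*log10(1.11^2 / 4) = 10*log10(0.308025) = -5.11

-5.11 dB


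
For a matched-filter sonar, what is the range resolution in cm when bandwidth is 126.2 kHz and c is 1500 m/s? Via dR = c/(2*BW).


dR = c/(2*BW) = 1500 / (2 * 126.2e3) = 0.0059 m = 0.59 cm

0.59 cm


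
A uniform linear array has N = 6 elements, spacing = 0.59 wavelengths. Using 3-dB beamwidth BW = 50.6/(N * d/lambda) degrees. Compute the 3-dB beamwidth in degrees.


14.29 deg


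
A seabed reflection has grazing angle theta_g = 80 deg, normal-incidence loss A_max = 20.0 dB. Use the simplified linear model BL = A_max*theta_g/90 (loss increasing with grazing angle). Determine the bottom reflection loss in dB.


17.78 dB


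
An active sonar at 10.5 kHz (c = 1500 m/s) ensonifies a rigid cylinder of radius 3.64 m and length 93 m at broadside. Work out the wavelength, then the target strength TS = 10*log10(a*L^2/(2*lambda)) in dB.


Step 1: lambda = c/f = 1500/10500 = 0.14286 m
Step 2: TS = 10*log10(a*L^2/(2*lambda)) = 10*log10(3.64*93^2/(2*0.14286)) = 50.42

50.42 dB


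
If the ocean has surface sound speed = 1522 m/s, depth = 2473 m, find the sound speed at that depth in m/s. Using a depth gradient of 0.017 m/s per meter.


1564.041 m/s


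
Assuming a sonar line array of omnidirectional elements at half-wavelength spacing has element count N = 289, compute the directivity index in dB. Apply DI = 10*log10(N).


24.61 dB


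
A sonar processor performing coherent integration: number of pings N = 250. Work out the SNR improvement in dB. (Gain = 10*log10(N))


23.98 dB


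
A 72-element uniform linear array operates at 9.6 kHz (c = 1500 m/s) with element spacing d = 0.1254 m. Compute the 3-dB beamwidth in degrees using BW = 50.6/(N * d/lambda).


Step 1: lambda = 1500/9600 = 0.15625 m
Step 2: d/lambda = 0.1254/0.15625 = 0.8026
Step 3: BW = 50.6/(N * d/lambda) = 50.6/(72 * 0.8026) = 0.88

0.88 deg


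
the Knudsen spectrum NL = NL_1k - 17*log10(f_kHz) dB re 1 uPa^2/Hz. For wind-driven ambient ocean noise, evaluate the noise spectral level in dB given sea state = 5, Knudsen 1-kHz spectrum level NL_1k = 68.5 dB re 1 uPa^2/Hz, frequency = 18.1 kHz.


47.12 dB


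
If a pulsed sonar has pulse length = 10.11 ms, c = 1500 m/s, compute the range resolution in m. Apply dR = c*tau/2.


7.5825 m


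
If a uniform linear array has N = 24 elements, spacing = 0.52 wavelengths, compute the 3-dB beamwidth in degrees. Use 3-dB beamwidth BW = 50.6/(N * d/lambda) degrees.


BW = 50.6 / (24 * 0.52) = 50.6 / 12.48 = 4.05

4.05 deg


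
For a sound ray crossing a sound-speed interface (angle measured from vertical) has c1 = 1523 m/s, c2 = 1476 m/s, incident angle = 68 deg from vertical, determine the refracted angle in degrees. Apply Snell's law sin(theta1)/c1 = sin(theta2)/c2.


63.97 deg


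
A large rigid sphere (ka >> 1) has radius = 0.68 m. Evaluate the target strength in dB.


-9.37 dB


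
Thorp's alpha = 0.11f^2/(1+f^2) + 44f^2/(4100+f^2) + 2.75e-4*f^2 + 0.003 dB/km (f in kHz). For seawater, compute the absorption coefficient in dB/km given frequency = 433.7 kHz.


94.901 dB/km


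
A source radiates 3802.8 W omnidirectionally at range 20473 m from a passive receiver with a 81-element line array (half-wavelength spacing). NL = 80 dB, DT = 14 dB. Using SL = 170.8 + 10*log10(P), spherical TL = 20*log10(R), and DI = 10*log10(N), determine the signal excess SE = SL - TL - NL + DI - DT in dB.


45.46 dB


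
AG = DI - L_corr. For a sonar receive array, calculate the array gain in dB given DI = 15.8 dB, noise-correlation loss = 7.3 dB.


8.5 dB


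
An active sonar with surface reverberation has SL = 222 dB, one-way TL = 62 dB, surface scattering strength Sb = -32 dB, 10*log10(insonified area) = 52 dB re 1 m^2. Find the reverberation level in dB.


RL = SL - 2*TL + Sb + 10*log10(A) = 222 - 2*62 + (-32) + 52 = 118

118 dB


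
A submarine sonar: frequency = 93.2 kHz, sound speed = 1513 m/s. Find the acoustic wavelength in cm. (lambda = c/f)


lambda = c/f = 1513 / 93200 = 0.0162 m = 1.62 cm

1.62 cm


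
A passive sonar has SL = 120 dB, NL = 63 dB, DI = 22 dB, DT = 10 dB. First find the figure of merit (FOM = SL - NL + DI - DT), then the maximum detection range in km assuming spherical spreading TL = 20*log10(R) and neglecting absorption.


Step 1: FOM = SL - NL + DI - DT = 120 - 63 + 22 - 10 = 69 dB
Step 2: at max range FOM = TL = 20*log10(R), so R = 10^(69/20) = 2818.38 m = 2.82 km

2.82 km


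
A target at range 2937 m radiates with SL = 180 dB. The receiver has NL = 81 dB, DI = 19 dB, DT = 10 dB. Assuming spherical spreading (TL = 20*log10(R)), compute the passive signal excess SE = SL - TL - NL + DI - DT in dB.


Step 1: TL = 20*log10(2937) = 69.36 dB
Step 2: SE = 180 - 69.36 - 81 + 19 - 10 = 38.64

38.64 dB


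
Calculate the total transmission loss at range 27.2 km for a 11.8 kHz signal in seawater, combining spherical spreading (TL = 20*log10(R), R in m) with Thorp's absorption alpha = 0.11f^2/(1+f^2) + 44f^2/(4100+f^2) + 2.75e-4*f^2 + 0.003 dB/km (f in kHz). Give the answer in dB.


Step 1 (Thorp): alpha = 0.11*139.24/(1+139.24) + 44*139.24/(4100+139.24) + 2.75e-4*139.24 + 0.003 = 1.5957 dB/km
Step 2: TL_spread = 20*log10(27200) = 88.69 dB
Step 3: TL_abs = alpha*R = 1.5957 * 27.2 = 43.4 dB
Step 4: TL_total = 88.69 + 43.4 = 132.09

132.09 dB


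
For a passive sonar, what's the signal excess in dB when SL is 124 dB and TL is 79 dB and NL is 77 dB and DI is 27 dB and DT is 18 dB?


-23 dB


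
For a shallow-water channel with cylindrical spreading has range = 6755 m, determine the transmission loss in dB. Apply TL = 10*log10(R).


TL = 10*log10(6755) = 38.3

38.3 dB


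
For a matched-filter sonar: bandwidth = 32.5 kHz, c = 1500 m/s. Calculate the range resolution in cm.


2.31 cm


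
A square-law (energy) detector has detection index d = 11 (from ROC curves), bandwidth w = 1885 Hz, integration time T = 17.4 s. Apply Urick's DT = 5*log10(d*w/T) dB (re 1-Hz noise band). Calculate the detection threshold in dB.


DT = 5*log10(d*w/T) = 5*log10(11 * 1885 / 17.4) = 5*log10(1191.67) = 15.38

15.38 dB


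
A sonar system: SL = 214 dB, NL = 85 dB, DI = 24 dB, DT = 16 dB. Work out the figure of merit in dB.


FOM = SL - NL + DI - DT = 214 - 85 + 24 - 16 = 137

137 dB


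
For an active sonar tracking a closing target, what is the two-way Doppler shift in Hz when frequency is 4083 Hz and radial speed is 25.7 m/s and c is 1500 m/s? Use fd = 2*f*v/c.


fd = 2*f*v/c = 2 * 4083 * 25.7 / 1500 = 139.91

139.91 Hz


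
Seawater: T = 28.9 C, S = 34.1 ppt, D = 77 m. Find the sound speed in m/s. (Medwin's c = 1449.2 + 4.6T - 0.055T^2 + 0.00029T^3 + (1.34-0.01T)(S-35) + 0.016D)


c = 1449.2 + 4.6*28.9 - 0.055*28.9^2 + 0.00029*28.9^3 + (1.34 - 0.01*28.9)*(34.1 - 35) + 0.016*77 = 1543.49

1543.49 m/s


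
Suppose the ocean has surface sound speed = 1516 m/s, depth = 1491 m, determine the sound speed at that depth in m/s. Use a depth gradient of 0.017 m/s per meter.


c = 1516 + 0.017 * 1491 = 1541.347

1541.347 m/s


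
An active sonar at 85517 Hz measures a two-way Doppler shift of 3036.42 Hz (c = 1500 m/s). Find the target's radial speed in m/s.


26.63 m/s


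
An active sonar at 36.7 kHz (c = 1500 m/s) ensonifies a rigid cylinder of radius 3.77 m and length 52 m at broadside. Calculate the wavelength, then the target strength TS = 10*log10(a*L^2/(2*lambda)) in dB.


Step 1: lambda = c/f = 1500/36700 = 0.04087 m
Step 2: TS = 10*log10(a*L^2/(2*lambda)) = 10*log10(3.77*52^2/(2*0.04087)) = 50.96

50.96 dB


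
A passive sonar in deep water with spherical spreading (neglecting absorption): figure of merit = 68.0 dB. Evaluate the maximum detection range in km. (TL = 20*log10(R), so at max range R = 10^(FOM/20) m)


At max range FOM = TL, so 20*log10(R) = 68.0
R = 10^(68.0/20) = 2511.89 m = 2.51 km

2.51 km


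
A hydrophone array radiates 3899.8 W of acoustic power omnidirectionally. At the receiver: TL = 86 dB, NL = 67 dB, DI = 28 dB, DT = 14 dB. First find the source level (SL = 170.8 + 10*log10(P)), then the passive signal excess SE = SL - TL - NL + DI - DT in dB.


Step 1: SL = 170.8 + 10*log10(3899.8) = 206.71 dB
Step 2: SE = SL - TL - NL + DI - DT = 206.71 - 86 - 67 + 28 - 14 = 67.71

67.71 dB


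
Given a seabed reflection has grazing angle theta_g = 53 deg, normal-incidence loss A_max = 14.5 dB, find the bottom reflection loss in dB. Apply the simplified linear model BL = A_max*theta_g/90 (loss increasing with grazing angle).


BL = A_max * theta_g / 90 = 14.5 * 53 / 90 = 8.54

8.54 dB


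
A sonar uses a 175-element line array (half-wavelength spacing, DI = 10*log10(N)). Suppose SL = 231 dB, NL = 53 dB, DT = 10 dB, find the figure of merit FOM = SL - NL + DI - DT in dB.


Step 1: DI = 10*log10(175) = 22.43 dB
Step 2: FOM = SL - NL + DI - DT = 231 - 53 + 22.43 - 10 = 190.43

190.43 dB


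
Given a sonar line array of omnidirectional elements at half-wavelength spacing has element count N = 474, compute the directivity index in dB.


DI = 10*log10(474) = 26.76

26.76 dB


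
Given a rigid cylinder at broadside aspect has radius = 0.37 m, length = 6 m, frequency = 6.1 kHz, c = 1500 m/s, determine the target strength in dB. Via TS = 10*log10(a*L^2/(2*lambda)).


lambda = 1500/6100 = 0.2459 m
TS = 10*log10(0.37*6^2/(2*0.2459)) = 14.33

14.33 dB


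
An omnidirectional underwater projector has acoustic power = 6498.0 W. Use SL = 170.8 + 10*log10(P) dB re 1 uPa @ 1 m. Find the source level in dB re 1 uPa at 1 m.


208.93 dB


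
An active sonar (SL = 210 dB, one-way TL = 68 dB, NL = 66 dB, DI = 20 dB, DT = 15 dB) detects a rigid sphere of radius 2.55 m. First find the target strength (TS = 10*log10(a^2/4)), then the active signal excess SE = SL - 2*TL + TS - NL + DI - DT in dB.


Step 1: TS = 10*log10(2.55^2/4) = 2.11 dB
Step 2: SE = SL - 2*TL + TS - NL + DI - DT = 210 - 2*68 + (2.11) - 66 + 20 - 15 = 15.11

15.11 dB


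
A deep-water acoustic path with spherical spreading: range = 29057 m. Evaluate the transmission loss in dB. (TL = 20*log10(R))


TL = 20*log10(29057) = 89.27

89.27 dB


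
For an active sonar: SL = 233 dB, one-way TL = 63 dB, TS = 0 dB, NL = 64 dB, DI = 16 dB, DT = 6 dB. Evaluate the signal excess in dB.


53 dB


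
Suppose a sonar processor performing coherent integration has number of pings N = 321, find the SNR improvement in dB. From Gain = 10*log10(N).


Gain = 10*log10(321) = 25.07

25.07 dB


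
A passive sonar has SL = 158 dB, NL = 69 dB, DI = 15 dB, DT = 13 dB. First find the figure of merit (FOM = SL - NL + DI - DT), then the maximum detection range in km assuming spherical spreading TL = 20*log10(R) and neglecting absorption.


Step 1: FOM = SL - NL + DI - DT = 158 - 69 + 15 - 13 = 91 dB
Step 2: at max range FOM = TL = 20*log10(R), so R = 10^(91/20) = 35481.34 m = 35.48 km

35.48 km


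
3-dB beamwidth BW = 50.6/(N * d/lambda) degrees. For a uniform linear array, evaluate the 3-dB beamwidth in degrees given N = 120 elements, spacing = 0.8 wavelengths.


BW = 50.6 / (120 * 0.8) = 50.6 / 96.0 = 0.53

0.53 deg


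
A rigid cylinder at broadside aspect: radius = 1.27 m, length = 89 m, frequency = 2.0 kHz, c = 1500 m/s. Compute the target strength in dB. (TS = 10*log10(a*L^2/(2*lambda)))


lambda = 1500/2000 = 0.75 m
TS = 10*log10(1.27*89^2/(2*0.75)) = 38.26

38.26 dB


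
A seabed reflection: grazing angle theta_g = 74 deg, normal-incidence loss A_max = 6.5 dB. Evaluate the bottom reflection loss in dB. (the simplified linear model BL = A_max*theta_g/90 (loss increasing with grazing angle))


5.34 dB


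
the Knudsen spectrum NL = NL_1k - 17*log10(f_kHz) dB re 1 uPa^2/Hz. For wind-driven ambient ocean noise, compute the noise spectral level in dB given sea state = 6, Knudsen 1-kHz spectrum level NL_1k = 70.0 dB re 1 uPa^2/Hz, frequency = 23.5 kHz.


NL = NL_1k - 17*log10(f_kHz) = 70.0 - 17*log10(23.5) = 70.0 - (23.31) = 46.69

46.69 dB


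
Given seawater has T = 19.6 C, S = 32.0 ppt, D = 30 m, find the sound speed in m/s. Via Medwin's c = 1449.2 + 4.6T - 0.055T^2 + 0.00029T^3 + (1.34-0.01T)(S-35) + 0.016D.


c = 1449.2 + 4.6*19.6 - 0.055*19.6^2 + 0.00029*19.6^3 + (1.34 - 0.01*19.6)*(32.0 - 35) + 0.016*30 = 1517.46

1517.46 m/s


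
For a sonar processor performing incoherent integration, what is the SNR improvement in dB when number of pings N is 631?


Gain = 5*log10(631) = 14.0

14.0 dB


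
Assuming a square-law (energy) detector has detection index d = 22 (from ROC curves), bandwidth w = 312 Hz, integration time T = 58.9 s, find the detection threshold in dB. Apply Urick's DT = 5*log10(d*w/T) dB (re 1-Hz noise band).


DT = 5*log10(d*w/T) = 5*log10(22 * 312 / 58.9) = 5*log10(116.54) = 10.33

10.33 dB


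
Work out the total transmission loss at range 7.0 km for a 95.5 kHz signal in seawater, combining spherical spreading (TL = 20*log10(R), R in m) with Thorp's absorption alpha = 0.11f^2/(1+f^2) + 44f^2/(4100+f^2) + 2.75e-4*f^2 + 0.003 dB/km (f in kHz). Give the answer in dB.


Step 1 (Thorp): alpha = 0.11*9120.25/(1+9120.25) + 44*9120.25/(4100+9120.25) + 2.75e-4*9120.25 + 0.003 = 32.9753 dB/km
Step 2: TL_spread = 20*log10(7000) = 76.9 dB
Step 3: TL_abs = alpha*R = 32.9753 * 7.0 = 230.83 dB
Step 4: TL_total = 76.9 + 230.83 = 307.73

307.73 dB


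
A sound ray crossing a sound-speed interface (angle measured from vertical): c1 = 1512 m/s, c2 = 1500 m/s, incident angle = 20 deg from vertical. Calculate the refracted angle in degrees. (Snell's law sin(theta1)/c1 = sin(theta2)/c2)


sin(theta2) = (c2/c1)*sin(theta1) = (1500/1512)*sin(20 deg) = 0.33931
theta2 = arcsin(0.33931) = 19.83

19.83 deg


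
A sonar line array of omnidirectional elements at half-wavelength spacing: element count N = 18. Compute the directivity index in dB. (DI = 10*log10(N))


DI = 10*log10(18) = 12.55

12.55 dB


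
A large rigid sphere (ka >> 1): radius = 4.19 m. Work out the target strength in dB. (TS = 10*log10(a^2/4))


6.42 dB


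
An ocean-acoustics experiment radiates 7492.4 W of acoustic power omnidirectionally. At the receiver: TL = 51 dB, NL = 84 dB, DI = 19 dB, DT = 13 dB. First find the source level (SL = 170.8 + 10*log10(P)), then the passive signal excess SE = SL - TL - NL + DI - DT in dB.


Step 1: SL = 170.8 + 10*log10(7492.4) = 209.55 dB
Step 2: SE = SL - TL - NL + DI - DT = 209.55 - 51 - 84 + 19 - 13 = 80.55

80.55 dB


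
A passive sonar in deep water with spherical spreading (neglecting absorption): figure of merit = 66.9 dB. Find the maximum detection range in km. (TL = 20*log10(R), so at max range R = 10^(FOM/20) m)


2.21 km


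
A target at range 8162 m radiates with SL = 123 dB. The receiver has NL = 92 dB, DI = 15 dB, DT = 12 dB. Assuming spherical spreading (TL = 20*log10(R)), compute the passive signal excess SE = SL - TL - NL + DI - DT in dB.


Step 1: TL = 20*log10(8162) = 78.24 dB
Step 2: SE = 123 - 78.24 - 92 + 15 - 12 = -44.24

-44.24 dB


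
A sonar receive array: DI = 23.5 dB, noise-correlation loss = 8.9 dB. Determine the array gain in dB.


14.6 dB


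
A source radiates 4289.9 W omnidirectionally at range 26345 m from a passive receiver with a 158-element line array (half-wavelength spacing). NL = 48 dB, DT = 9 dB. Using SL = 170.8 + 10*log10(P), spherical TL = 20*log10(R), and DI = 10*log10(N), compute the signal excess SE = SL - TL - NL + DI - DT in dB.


83.7 dB


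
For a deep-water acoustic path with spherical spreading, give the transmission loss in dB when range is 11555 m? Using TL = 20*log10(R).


81.26 dB


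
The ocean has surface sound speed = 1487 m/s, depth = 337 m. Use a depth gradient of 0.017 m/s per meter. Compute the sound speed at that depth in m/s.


c = 1487 + 0.017 * 337 = 1492.729

1492.729 m/s


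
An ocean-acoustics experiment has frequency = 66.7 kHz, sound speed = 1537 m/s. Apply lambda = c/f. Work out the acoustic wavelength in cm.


lambda = c/f = 1537 / 66700 = 0.023 m = 2.3 cm

2.3 cm


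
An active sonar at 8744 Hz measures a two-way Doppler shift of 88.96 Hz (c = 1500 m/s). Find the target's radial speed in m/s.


7.63 m/s


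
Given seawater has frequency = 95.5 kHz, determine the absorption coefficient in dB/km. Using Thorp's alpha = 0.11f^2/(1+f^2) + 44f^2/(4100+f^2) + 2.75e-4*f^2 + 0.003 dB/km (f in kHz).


32.975 dB/km


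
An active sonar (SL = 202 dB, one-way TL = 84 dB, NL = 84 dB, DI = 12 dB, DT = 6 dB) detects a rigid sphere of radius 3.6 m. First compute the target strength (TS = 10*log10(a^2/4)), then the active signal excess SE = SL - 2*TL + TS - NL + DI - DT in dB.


Step 1: TS = 10*log10(3.6^2/4) = 5.11 dB
Step 2: SE = SL - 2*TL + TS - NL + DI - DT = 202 - 2*84 + (5.11) - 84 + 12 - 6 = -38.89

-38.89 dB


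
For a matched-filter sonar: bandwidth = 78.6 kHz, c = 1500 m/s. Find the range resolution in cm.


dR = c/(2*BW) = 1500 / (2 * 78.6e3) = 0.0095 m = 0.95 cm

0.95 cm


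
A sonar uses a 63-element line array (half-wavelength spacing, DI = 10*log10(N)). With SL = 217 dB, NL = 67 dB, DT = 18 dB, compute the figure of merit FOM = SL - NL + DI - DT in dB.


149.99 dB


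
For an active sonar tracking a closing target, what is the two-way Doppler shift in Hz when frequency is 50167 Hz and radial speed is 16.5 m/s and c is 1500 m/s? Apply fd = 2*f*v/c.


fd = 2*f*v/c = 2 * 50167 * 16.5 / 1500 = 1103.67

1103.67 Hz


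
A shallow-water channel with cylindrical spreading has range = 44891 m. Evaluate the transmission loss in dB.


TL = 10*log10(44891) = 46.52

46.52 dB


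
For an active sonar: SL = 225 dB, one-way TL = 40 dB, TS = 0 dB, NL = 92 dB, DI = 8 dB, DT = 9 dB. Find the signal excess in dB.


SE = SL - 2*TL + TS - NL + DI - DT = 225 - 2*40 + (0) - 92 + 8 - 9 = 52

52 dB


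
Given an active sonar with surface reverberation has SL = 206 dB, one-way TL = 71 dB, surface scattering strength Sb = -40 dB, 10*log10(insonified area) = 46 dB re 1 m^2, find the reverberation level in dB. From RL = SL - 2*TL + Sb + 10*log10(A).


RL = SL - 2*TL + Sb + 10*log10(A) = 206 - 2*71 + (-40) + 46 = 70

70 dB


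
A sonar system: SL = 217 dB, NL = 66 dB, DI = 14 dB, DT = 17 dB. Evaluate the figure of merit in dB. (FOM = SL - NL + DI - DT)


148 dB


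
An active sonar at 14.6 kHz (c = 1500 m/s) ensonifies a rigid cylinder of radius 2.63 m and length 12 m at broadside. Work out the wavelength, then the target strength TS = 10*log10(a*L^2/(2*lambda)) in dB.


Step 1: lambda = c/f = 1500/14600 = 0.10274 m
Step 2: TS = 10*log10(a*L^2/(2*lambda)) = 10*log10(2.63*12^2/(2*0.10274)) = 32.66

32.66 dB


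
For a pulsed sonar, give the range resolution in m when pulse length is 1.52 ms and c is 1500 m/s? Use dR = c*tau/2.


1.14 m


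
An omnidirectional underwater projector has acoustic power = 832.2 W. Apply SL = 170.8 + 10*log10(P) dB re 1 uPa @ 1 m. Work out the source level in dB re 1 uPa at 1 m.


SL = 170.8 + 10*log10(832.2) = 170.8 + 29.2 = 200.0

200.0 dB


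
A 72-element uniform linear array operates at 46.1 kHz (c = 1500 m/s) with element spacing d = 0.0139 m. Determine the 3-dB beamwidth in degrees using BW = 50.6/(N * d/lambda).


1.65 deg


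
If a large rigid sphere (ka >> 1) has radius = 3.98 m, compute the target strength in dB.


TS = 10*log10(3.98^2 / 4) = 10*log10(3.9601) = 5.98

5.98 dB


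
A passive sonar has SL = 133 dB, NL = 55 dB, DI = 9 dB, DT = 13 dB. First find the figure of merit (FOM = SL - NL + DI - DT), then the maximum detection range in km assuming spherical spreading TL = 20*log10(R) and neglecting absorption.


Step 1: FOM = SL - NL + DI - DT = 133 - 55 + 9 - 13 = 74 dB
Step 2: at max range FOM = TL = 20*log10(R), so R = 10^(74/20) = 5011.87 m = 5.01 km

5.01 km


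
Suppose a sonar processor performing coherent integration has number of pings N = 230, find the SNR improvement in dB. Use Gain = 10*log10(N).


Gain = 10*log10(230) = 23.62

23.62 dB


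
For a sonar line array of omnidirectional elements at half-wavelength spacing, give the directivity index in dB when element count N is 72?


DI = 10*log10(72) = 18.57

18.57 dB


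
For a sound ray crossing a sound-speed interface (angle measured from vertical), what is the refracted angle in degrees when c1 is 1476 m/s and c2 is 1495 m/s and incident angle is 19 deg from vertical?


19.25 deg


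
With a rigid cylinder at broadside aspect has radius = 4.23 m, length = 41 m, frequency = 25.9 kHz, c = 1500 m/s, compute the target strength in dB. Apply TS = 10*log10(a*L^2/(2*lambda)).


lambda = 1500/25900 = 0.05792 m
TS = 10*log10(4.23*41^2/(2*0.05792)) = 47.88

47.88 dB


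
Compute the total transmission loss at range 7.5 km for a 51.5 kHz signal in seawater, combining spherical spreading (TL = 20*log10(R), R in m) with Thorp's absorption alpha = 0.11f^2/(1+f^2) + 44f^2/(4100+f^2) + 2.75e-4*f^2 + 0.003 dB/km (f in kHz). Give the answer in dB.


213.44 dB


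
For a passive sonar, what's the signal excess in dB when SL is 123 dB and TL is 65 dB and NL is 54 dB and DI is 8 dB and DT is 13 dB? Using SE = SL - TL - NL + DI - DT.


SE = SL - TL - NL + DI - DT = 123 - 65 - 54 + 8 - 13 = -1

-1 dB


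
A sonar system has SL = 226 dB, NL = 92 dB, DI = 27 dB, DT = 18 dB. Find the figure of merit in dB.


143 dB


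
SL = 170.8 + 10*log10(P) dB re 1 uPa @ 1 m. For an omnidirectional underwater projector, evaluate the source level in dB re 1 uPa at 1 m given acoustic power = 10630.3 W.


SL = 170.8 + 10*log10(10630.3) = 170.8 + 40.27 = 211.07

211.07 dB


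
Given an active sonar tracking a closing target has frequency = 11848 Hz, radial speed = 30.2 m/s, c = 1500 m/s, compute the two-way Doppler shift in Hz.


fd = 2*f*v/c = 2 * 11848 * 30.2 / 1500 = 477.08

477.08 Hz


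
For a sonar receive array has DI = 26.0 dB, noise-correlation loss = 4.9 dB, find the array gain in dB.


21.1 dB


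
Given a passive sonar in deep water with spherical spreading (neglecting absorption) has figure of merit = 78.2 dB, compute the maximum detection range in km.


At max range FOM = TL, so 20*log10(R) = 78.2
R = 10^(78.2/20) = 8128.31 m = 8.13 km

8.13 km


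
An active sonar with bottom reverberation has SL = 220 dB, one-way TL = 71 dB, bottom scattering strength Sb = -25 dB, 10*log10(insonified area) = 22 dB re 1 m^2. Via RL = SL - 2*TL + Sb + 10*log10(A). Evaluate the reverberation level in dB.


75 dB


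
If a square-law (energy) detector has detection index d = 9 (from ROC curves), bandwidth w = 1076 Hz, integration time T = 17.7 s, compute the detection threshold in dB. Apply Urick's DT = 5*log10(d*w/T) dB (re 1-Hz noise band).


DT = 5*log10(d*w/T) = 5*log10(9 * 1076 / 17.7) = 5*log10(547.12) = 13.69

13.69 dB


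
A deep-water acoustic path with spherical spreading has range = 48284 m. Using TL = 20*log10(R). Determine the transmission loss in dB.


93.68 dB


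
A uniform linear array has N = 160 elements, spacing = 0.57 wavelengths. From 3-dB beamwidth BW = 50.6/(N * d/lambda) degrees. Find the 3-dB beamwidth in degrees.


BW = 50.6 / (160 * 0.57) = 50.6 / 91.2 = 0.55

0.55 deg


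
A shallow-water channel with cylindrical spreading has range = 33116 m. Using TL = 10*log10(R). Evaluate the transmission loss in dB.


45.2 dB


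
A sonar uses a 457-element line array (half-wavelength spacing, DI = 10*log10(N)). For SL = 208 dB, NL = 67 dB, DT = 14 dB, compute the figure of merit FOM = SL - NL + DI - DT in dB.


Step 1: DI = 10*log10(457) = 26.6 dB
Step 2: FOM = SL - NL + DI - DT = 208 - 67 + 26.6 - 14 = 153.6

153.6 dB


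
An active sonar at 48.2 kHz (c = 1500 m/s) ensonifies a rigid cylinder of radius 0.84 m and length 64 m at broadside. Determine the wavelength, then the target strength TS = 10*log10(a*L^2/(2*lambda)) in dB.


Step 1: lambda = c/f = 1500/48200 = 0.03112 m
Step 2: TS = 10*log10(a*L^2/(2*lambda)) = 10*log10(0.84*64^2/(2*0.03112)) = 47.43

47.43 dB


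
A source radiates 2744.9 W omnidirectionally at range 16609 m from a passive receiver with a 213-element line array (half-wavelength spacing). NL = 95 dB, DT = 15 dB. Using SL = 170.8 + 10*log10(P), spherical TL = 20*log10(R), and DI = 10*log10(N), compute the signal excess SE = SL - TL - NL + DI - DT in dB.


Step 1: SL = 170.8 + 10*log10(2744.9) = 205.19 dB
Step 2: TL = 20*log10(16609) = 84.41 dB
Step 3: DI = 10*log10(213) = 23.28 dB
Step 4: SE = SL - TL - NL + DI - DT = 205.19 - 84.41 - 95 + 23.28 - 15 = 34.06

34.06 dB


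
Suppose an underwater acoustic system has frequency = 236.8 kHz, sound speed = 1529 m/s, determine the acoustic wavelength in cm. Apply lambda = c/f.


0.65 cm


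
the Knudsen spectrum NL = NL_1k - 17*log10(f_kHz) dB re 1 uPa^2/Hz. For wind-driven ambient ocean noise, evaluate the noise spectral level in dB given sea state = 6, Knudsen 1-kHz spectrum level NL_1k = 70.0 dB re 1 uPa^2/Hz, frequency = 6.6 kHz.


NL = NL_1k - 17*log10(f_kHz) = 70.0 - 17*log10(6.6) = 70.0 - (13.93) = 56.07

56.07 dB


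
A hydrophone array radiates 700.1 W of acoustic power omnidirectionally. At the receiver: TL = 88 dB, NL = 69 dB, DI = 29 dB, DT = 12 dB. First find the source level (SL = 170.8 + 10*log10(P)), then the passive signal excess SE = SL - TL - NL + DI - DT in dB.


Step 1: SL = 170.8 + 10*log10(700.1) = 199.25 dB
Step 2: SE = SL - TL - NL + DI - DT = 199.25 - 88 - 69 + 29 - 12 = 59.25

59.25 dB


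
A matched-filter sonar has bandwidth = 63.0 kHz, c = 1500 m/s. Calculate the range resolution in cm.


dR = c/(2*BW) = 1500 / (2 * 63.0e3) = 0.0119 m = 1.19 cm

1.19 cm


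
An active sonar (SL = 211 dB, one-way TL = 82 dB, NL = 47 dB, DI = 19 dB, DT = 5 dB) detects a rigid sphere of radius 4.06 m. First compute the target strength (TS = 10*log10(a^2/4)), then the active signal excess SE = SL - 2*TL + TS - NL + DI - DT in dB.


Step 1: TS = 10*log10(4.06^2/4) = 6.15 dB
Step 2: SE = SL - 2*TL + TS - NL + DI - DT = 211 - 2*82 + (6.15) - 47 + 19 - 5 = 20.15

20.15 dB


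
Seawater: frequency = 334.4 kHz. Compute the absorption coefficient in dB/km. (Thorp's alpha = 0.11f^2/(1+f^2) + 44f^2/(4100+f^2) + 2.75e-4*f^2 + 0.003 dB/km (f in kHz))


73.308 dB/km


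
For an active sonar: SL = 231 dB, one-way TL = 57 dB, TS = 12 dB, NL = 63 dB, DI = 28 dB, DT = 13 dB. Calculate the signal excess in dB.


SE = SL - 2*TL + TS - NL + DI - DT = 231 - 2*57 + (12) - 63 + 28 - 13 = 81

81 dB


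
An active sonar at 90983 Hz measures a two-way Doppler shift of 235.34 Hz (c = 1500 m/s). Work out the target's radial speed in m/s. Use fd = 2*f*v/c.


From fd = 2*f*v/c, v = c*fd/(2*f) = 1500 * 235.34 / (2*90983) = 1.94

1.94 m/s


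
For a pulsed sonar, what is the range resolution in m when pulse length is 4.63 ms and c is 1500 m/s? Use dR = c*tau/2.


3.4725 m


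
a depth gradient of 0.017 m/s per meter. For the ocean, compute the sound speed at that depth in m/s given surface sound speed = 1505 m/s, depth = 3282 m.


c = 1505 + 0.017 * 3282 = 1560.794

1560.794 m/s


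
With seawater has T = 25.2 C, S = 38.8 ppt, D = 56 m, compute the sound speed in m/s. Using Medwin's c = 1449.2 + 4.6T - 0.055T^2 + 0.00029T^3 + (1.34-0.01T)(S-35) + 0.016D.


c = 1449.2 + 4.6*25.2 - 0.055*25.2^2 + 0.00029*25.2^3 + (1.34 - 0.01*25.2)*(38.8 - 35) + 0.016*56 = 1539.86

1539.86 m/s


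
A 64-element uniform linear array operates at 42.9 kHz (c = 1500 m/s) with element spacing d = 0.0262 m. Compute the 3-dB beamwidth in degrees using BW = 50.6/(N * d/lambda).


Step 1: lambda = 1500/42900 = 0.03497 m
Step 2: d/lambda = 0.0262/0.03497 = 0.7492
Step 3: BW = 50.6/(N * d/lambda) = 50.6/(64 * 0.7492) = 1.06

1.06 deg


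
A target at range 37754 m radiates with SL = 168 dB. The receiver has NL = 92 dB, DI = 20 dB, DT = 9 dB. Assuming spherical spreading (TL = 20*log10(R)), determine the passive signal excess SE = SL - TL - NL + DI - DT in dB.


-4.54 dB


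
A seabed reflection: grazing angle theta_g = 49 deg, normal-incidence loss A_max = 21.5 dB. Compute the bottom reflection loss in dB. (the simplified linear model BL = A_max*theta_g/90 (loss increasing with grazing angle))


BL = A_max * theta_g / 90 = 21.5 * 49 / 90 = 11.71

11.71 dB


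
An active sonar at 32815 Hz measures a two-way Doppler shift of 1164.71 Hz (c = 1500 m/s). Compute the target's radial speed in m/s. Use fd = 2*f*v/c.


26.62 m/s


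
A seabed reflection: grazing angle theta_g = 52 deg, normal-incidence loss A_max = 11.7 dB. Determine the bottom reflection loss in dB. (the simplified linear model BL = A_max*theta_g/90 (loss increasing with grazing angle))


6.76 dB


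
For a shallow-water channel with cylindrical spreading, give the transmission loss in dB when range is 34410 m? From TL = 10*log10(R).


TL = 10*log10(34410) = 45.37

45.37 dB


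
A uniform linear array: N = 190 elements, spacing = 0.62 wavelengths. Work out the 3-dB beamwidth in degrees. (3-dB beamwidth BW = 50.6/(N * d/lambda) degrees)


0.43 deg


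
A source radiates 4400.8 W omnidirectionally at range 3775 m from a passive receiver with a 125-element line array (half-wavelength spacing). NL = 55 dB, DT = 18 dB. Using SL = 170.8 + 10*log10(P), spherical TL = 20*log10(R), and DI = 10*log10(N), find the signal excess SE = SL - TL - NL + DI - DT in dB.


83.67 dB
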